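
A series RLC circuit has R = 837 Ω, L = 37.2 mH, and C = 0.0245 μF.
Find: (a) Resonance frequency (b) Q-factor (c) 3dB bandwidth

Step 1 — Resonance: ω₀ = 1/√(LC) = 1/√(0.0372·2.45e-08) = 3.312e+04 rad/s.
Step 2 — f₀ = ω₀/(2π) = 5272 Hz.
Step 3 — Series Q: Q = ω₀L/R = 3.312e+04·0.0372/837 = 1.472.
Step 4 — Bandwidth: Δω = ω₀/Q = 2.25e+04 rad/s; BW = Δω/(2π) = 3581 Hz.

(a) f₀ = 5272 Hz  (b) Q = 1.472  (c) BW = 3581 Hz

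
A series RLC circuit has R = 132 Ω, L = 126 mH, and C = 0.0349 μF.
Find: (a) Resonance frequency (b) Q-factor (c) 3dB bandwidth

Step 1 — Resonance: ω₀ = 1/√(LC) = 1/√(0.126·3.49e-08) = 1.508e+04 rad/s.
Step 2 — f₀ = ω₀/(2π) = 2400 Hz.
Step 3 — Series Q: Q = ω₀L/R = 1.508e+04·0.126/132 = 14.39.
Step 4 — Bandwidth: Δω = ω₀/Q = 1048 rad/s; BW = Δω/(2π) = 166.7 Hz.

(a) f₀ = 2400 Hz  (b) Q = 14.39  (c) BW = 166.7 Hz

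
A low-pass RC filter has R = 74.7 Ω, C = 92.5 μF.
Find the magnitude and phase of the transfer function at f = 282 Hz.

Step 1 — Angular frequency: ω = 2π·282 = 1772 rad/s.
Step 2 — Transfer function: H(jω) = 1/(1 + jωRC).
Step 3 — Denominator: 1 + jωRC = 1 + j·1772·74.7·9.25e-05 = 1 + j12.24.
Step 4 — H = 0.006627 - j0.08114.
Step 5 — Magnitude: |H| = 0.08141 (-21.8 dB); phase: φ = -85.3°.

|H| = 0.08141 (-21.8 dB), φ = -85.3°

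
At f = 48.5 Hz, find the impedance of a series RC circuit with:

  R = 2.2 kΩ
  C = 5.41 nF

Step 1 — Angular frequency: ω = 2π·f = 2π·48.5 = 304.7 rad/s.
Step 2 — Component impedances:
  R: Z = R = 2200 Ω
  C: Z = 1/(jωC) = -j/(ω·C) = 0 - j6.066e+05 Ω
Step 3 — Series combination: Z_total = R + C = 2200 - j6.066e+05 Ω = 6.066e+05∠-89.8° Ω.

Z = 2200 - j6.066e+05 Ω = 6.066e+05∠-89.8° Ω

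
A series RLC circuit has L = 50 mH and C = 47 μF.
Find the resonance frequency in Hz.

Step 1 — Resonance condition Im(Z)=0 gives ω₀ = 1/√(LC).
Step 2 — ω₀ = 1/√(0.05·4.7e-05) = 652.3 rad/s.
Step 3 — f₀ = ω₀/(2π) = 103.8 Hz.

f₀ = 103.8 Hz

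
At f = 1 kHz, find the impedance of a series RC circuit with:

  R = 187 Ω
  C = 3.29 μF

Step 1 — Angular frequency: ω = 2π·f = 2π·1000 = 6283 rad/s.
Step 2 — Component impedances:
  R: Z = R = 187 Ω
  C: Z = 1/(jωC) = -j/(ω·C) = 0 - j48.38 Ω
Step 3 — Series combination: Z_total = R + C = 187 - j48.38 Ω = 193.2∠-14.5° Ω.

Z = 187 - j48.38 Ω = 193.2∠-14.5° Ω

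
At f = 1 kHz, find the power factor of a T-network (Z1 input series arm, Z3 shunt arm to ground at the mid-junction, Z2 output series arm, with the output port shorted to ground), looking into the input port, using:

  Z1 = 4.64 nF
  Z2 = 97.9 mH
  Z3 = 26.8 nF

Step 1 — Angular frequency: ω = 2π·f = 2π·1000 = 6283 rad/s.
Step 2 — Component impedances:
  Z1: Z = 1/(jωC) = -j/(ω·C) = 0 - j3.43e+04 Ω
  Z2: Z = jωL = j·6283·0.0979 = 0 + j615.1 Ω
  Z3: Z = 1/(jωC) = -j/(ω·C) = 0 - j5939 Ω
Step 3 — With the output port shorted to ground, the output series arm Z2 runs from the junction to ground; the shunt arm Z3 also runs from the junction to ground. They appear in parallel: Z3 || Z2 = 0 + j686.2 Ω.
Step 4 — Series with input arm Z1: Z_in = Z1 + (Z3 || Z2) = 0 - j3.361e+04 Ω = 3.361e+04∠-90.0° Ω.
Step 5 — Power factor: PF = cos(φ) = Re(Z)/|Z| = 0/3.361e+04 = 0.
Step 6 — Type: Im(Z) = -3.361e+04 ⇒ leading (phase φ = -90.0°).

PF = 0 (leading, φ = -90.0°)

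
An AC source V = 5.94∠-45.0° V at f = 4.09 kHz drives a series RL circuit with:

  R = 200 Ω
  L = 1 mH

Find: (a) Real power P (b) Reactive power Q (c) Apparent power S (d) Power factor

Step 1 — Angular frequency: ω = 2π·f = 2π·4090 = 2.57e+04 rad/s.
Step 2 — Component impedances:
  R: Z = R = 200 Ω
  L: Z = jωL = j·2.57e+04·0.001 = 0 + j25.7 Ω
Step 3 — Series combination: Z_total = R + L = 200 + j25.7 Ω = 201.6∠7.3° Ω.
Step 4 — Source phasor: V = 5.94∠-45.0° V = 4.2 - j4.2 V.
Step 5 — Current: I = V / Z = 0.01801 - j0.02331 A = 0.02946∠-52.3° A.
Step 6 — Complex power: S = V·I* = 0.1736 + j0.0223 VA.
Step 7 — Real power: P = Re(S) = 0.1736 W.
Step 8 — Reactive power: Q = Im(S) = 0.0223 VAR.
Step 9 — Apparent power: |S| = 0.175 VA.
Step 10 — Power factor: PF = P/|S| = 0.9918 (lagging).

(a) P = 0.1736 W  (b) Q = 0.0223 VAR  (c) S = 0.175 VA  (d) PF = 0.9918 (lagging)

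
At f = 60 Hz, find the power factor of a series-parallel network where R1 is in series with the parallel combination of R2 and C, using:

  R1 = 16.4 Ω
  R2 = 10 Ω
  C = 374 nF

Step 1 — Angular frequency: ω = 2π·f = 2π·60 = 377 rad/s.
Step 2 — Component impedances:
  R1: Z = R = 16.4 Ω
  R2: Z = R = 10 Ω
  C: Z = 1/(jωC) = -j/(ω·C) = 0 - j7092 Ω
Step 3 — Parallel branch: R2 || C = 1/(1/R2 + 1/C) = 10 - j0.0141 Ω.
Step 4 — Series with R1: Z_total = R1 + (R2 || C) = 26.4 - j0.0141 Ω = 26.4∠-0.0° Ω.
Step 5 — Power factor: PF = cos(φ) = Re(Z)/|Z| = 26.4/26.4 = 1.
Step 6 — Type: Im(Z) = -0.0141 ⇒ leading (phase φ = -0.0°).

PF = 1 (leading, φ = -0.0°)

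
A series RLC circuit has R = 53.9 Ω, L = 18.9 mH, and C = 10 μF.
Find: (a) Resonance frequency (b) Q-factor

Step 1 — Resonance condition Im(Z)=0 gives ω₀ = 1/√(LC).
Step 2 — ω₀ = 1/√(0.0189·1e-05) = 2300 rad/s.
Step 3 — f₀ = ω₀/(2π) = 366.1 Hz.
Step 4 — Series Q: Q = ω₀L/R = 2300·0.0189/53.9 = 0.8066.

(a) f₀ = 366.1 Hz  (b) Q = 0.8066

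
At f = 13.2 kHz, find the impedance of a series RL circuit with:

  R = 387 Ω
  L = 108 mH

Step 1 — Angular frequency: ω = 2π·f = 2π·1.32e+04 = 8.294e+04 rad/s.
Step 2 — Component impedances:
  R: Z = R = 387 Ω
  L: Z = jωL = j·8.294e+04·0.108 = 0 + j8957 Ω
Step 3 — Series combination: Z_total = R + L = 387 + j8957 Ω = 8966∠87.5° Ω.

Z = 387 + j8957 Ω = 8966∠87.5° Ω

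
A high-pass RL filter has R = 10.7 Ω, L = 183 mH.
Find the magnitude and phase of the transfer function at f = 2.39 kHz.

Step 1 — Angular frequency: ω = 2π·2390 = 1.502e+04 rad/s.
Step 2 — Transfer function: H(jω) = jωL/(R + jωL).
Step 3 — Numerator jωL = j·2748; denominator R + jωL = 10.7 + j2748.
Step 4 — H = 1 + j0.003894.
Step 5 — Magnitude: |H| = 1 (-0.0 dB); phase: φ = 0.2°.

|H| = 1 (-0.0 dB), φ = 0.2°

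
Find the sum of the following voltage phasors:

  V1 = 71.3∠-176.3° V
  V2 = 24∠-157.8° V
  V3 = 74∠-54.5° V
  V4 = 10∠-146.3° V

Step 1 — Convert each phasor to rectangular form:
  V1 = 71.3·(cos(-176.3°) + j·sin(-176.3°)) = -71.15 - j4.601 V
  V2 = 24·(cos(-157.8°) + j·sin(-157.8°)) = -22.22 - j9.068 V
  V3 = 74·(cos(-54.5°) + j·sin(-54.5°)) = 42.97 - j60.24 V
  V4 = 10·(cos(-146.3°) + j·sin(-146.3°)) = -8.32 - j5.548 V
Step 2 — Sum components: V_total = -58.72 - j79.46 V.
Step 3 — Convert to polar: |V_total| = 98.8 V, ∠V_total = -126.5°.

V_total = 98.8∠-126.5° V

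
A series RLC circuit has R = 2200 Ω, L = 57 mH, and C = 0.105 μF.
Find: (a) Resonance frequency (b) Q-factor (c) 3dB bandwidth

Step 1 — Resonance: ω₀ = 1/√(LC) = 1/√(0.057·1.05e-07) = 1.293e+04 rad/s.
Step 2 — f₀ = ω₀/(2π) = 2057 Hz.
Step 3 — Series Q: Q = ω₀L/R = 1.293e+04·0.057/2200 = 0.3349.
Step 4 — Bandwidth: Δω = ω₀/Q = 3.86e+04 rad/s; BW = Δω/(2π) = 6143 Hz.

(a) f₀ = 2057 Hz  (b) Q = 0.3349  (c) BW = 6143 Hz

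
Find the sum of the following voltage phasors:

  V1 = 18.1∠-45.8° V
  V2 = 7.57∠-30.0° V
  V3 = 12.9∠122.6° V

Step 1 — Convert each phasor to rectangular form:
  V1 = 18.1·(cos(-45.8°) + j·sin(-45.8°)) = 12.62 - j12.98 V
  V2 = 7.57·(cos(-30.0°) + j·sin(-30.0°)) = 6.556 - j3.785 V
  V3 = 12.9·(cos(122.6°) + j·sin(122.6°)) = -6.95 + j10.87 V
Step 2 — Sum components: V_total = 12.22 - j5.893 V.
Step 3 — Convert to polar: |V_total| = 13.57 V, ∠V_total = -25.7°.

V_total = 13.57∠-25.7° V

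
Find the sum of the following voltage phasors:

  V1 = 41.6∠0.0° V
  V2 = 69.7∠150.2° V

Step 1 — Convert each phasor to rectangular form:
  V1 = 41.6·(cos(0.0°) + j·sin(0.0°)) = 41.6 V
  V2 = 69.7·(cos(150.2°) + j·sin(150.2°)) = -60.48 + j34.64 V
Step 2 — Sum components: V_total = -18.88 + j34.64 V.
Step 3 — Convert to polar: |V_total| = 39.45 V, ∠V_total = 118.6°.

V_total = 39.45∠118.6° V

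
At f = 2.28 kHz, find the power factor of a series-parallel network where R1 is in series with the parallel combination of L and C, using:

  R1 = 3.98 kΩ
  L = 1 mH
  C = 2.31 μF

Step 1 — Angular frequency: ω = 2π·f = 2π·2280 = 1.433e+04 rad/s.
Step 2 — Component impedances:
  R1: Z = R = 3980 Ω
  L: Z = jωL = j·1.433e+04·0.001 = 0 + j14.33 Ω
  C: Z = 1/(jωC) = -j/(ω·C) = 0 - j30.22 Ω
Step 3 — Parallel branch: L || C = 1/(1/L + 1/C) = 0 + j27.24 Ω.
Step 4 — Series with R1: Z_total = R1 + (L || C) = 3980 + j27.24 Ω = 3980∠0.4° Ω.
Step 5 — Power factor: PF = cos(φ) = Re(Z)/|Z| = 3980/3980 = 1.
Step 6 — Type: Im(Z) = 27.24 ⇒ lagging (phase φ = 0.4°).

PF = 1 (lagging, φ = 0.4°)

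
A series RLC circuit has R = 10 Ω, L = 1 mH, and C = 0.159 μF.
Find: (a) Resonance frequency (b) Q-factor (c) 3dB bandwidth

Step 1 — Resonance condition Im(Z)=0 gives ω₀ = 1/√(LC).
Step 2 — ω₀ = 1/√(0.001·1.59e-07) = 7.931e+04 rad/s.
Step 3 — f₀ = ω₀/(2π) = 1.262e+04 Hz.
Step 4 — Series Q: Q = ω₀L/R = 7.931e+04·0.001/10 = 7.931.
Step 5 — 3dB bandwidth: Δω = ω₀/Q = 1e+04 rad/s; BW = Δω/(2π) = 1592 Hz.

(a) f₀ = 1.262e+04 Hz  (b) Q = 7.931  (c) BW = 1592 Hz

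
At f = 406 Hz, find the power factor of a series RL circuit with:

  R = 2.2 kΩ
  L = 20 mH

Step 1 — Angular frequency: ω = 2π·f = 2π·406 = 2551 rad/s.
Step 2 — Component impedances:
  R: Z = R = 2200 Ω
  L: Z = jωL = j·2551·0.02 = 0 + j51.02 Ω
Step 3 — Series combination: Z_total = R + L = 2200 + j51.02 Ω = 2201∠1.3° Ω.
Step 4 — Power factor: PF = cos(φ) = Re(Z)/|Z| = 2200/2200.6 = 0.9997.
Step 5 — Type: Im(Z) = 51.02 ⇒ lagging (phase φ = 1.3°).

PF = 0.9997 (lagging, φ = 1.3°)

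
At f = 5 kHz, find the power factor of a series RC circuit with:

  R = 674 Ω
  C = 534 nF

Step 1 — Angular frequency: ω = 2π·f = 2π·5000 = 3.142e+04 rad/s.
Step 2 — Component impedances:
  R: Z = R = 674 Ω
  C: Z = 1/(jωC) = -j/(ω·C) = 0 - j59.61 Ω
Step 3 — Series combination: Z_total = R + C = 674 - j59.61 Ω = 676.6∠-5.1° Ω.
Step 4 — Power factor: PF = cos(φ) = Re(Z)/|Z| = 674/676.63 = 0.9961.
Step 5 — Type: Im(Z) = -59.61 ⇒ leading (phase φ = -5.1°).

PF = 0.9961 (leading, φ = -5.1°)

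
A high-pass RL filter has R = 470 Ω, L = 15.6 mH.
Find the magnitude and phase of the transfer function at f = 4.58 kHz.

Step 1 — Angular frequency: ω = 2π·4580 = 2.878e+04 rad/s.
Step 2 — Transfer function: H(jω) = jωL/(R + jωL).
Step 3 — Numerator jωL = j·448.9; denominator R + jωL = 470 + j448.9.
Step 4 — H = 0.4771 + j0.4995.
Step 5 — Magnitude: |H| = 0.6907 (-3.2 dB); phase: φ = 46.3°.

|H| = 0.6907 (-3.2 dB), φ = 46.3°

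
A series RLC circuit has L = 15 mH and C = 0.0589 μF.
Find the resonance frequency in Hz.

Step 1 — Resonance condition Im(Z)=0 gives ω₀ = 1/√(LC).
Step 2 — ω₀ = 1/√(0.015·5.89e-08) = 3.364e+04 rad/s.
Step 3 — f₀ = ω₀/(2π) = 5354 Hz.

f₀ = 5354 Hz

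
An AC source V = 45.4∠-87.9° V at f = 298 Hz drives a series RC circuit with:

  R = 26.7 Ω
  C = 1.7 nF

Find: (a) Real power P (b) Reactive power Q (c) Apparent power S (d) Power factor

Step 1 — Angular frequency: ω = 2π·f = 2π·298 = 1872 rad/s.
Step 2 — Component impedances:
  R: Z = R = 26.7 Ω
  C: Z = 1/(jωC) = -j/(ω·C) = 0 - j3.142e+05 Ω
Step 3 — Series combination: Z_total = R + C = 26.7 - j3.142e+05 Ω = 3.142e+05∠-90.0° Ω.
Step 4 — Source phasor: V = 45.4∠-87.9° V = 1.664 - j45.37 V.
Step 5 — Current: I = V / Z = 0.0001444 + j5.283e-06 A = 0.0001445∠2.1° A.
Step 6 — Complex power: S = V·I* = 5.576e-07 - j0.006561 VA.
Step 7 — Real power: P = Re(S) = 5.576e-07 W.
Step 8 — Reactive power: Q = Im(S) = -0.006561 VAR.
Step 9 — Apparent power: |S| = 0.006561 VA.
Step 10 — Power factor: PF = P/|S| = 8.499e-05 (leading).

(a) P = 5.576e-07 W  (b) Q = -0.006561 VAR  (c) S = 0.006561 VA  (d) PF = 8.499e-05 (leading)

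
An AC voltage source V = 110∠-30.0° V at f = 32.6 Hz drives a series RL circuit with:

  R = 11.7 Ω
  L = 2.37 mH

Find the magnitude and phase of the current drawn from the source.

Step 1 — Angular frequency: ω = 2π·f = 2π·32.6 = 204.8 rad/s.
Step 2 — Component impedances:
  R: Z = R = 11.7 Ω
  L: Z = jωL = j·204.8·0.00237 = 0 + j0.4855 Ω
Step 3 — Series combination: Z_total = R + L = 11.7 + j0.4855 Ω = 11.71∠2.4° Ω.
Step 4 — Source phasor: V = 110∠-30.0° V = 95.26 - j55 V.
Step 5 — Ohm's law: I = V / Z_total = (95.26 - j55) / (11.7 + j0.4855) = 7.933 - j5.03 A.
Step 6 — Convert to polar: |I| = 9.394 A, ∠I = -32.4°.

I = 9.394∠-32.4° A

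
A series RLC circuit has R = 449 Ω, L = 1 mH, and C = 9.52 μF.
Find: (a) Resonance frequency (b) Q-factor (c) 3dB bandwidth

Step 1 — Resonance: ω₀ = 1/√(LC) = 1/√(0.001·9.52e-06) = 1.025e+04 rad/s.
Step 2 — f₀ = ω₀/(2π) = 1631 Hz.
Step 3 — Series Q: Q = ω₀L/R = 1.025e+04·0.001/449 = 0.02283.
Step 4 — Bandwidth: Δω = ω₀/Q = 4.49e+05 rad/s; BW = Δω/(2π) = 7.146e+04 Hz.

(a) f₀ = 1631 Hz  (b) Q = 0.02283  (c) BW = 7.146e+04 Hz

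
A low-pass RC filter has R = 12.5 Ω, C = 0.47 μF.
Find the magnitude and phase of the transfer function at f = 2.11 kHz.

Step 1 — Angular frequency: ω = 2π·2110 = 1.326e+04 rad/s.
Step 2 — Transfer function: H(jω) = 1/(1 + jωRC).
Step 3 — Denominator: 1 + jωRC = 1 + j·1.326e+04·12.5·4.7e-07 = 1 + j0.07789.
Step 4 — H = 0.994 - j0.07742.
Step 5 — Magnitude: |H| = 0.997 (-0.0 dB); phase: φ = -4.5°.

|H| = 0.997 (-0.0 dB), φ = -4.5°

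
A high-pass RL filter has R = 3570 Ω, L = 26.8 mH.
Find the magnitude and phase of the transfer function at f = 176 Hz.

Step 1 — Angular frequency: ω = 2π·176 = 1106 rad/s.
Step 2 — Transfer function: H(jω) = jωL/(R + jωL).
Step 3 — Numerator jωL = j·29.64; denominator R + jωL = 3570 + j29.64.
Step 4 — H = 6.891e-05 + j0.008301.
Step 5 — Magnitude: |H| = 0.008301 (-41.6 dB); phase: φ = 89.5°.

|H| = 0.008301 (-41.6 dB), φ = 89.5°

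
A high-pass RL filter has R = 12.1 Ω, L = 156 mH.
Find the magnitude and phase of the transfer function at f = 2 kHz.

Step 1 — Angular frequency: ω = 2π·2000 = 1.257e+04 rad/s.
Step 2 — Transfer function: H(jω) = jωL/(R + jωL).
Step 3 — Numerator jωL = j·1960; denominator R + jωL = 12.1 + j1960.
Step 4 — H = 1 + j0.006172.
Step 5 — Magnitude: |H| = 1 (-0.0 dB); phase: φ = 0.4°.

|H| = 1 (-0.0 dB), φ = 0.4°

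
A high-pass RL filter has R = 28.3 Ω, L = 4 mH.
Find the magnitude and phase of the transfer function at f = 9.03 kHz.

Step 1 — Angular frequency: ω = 2π·9030 = 5.674e+04 rad/s.
Step 2 — Transfer function: H(jω) = jωL/(R + jωL).
Step 3 — Numerator jωL = j·226.9; denominator R + jωL = 28.3 + j226.9.
Step 4 — H = 0.9847 + j0.1228.
Step 5 — Magnitude: |H| = 0.9923 (-0.1 dB); phase: φ = 7.1°.

|H| = 0.9923 (-0.1 dB), φ = 7.1°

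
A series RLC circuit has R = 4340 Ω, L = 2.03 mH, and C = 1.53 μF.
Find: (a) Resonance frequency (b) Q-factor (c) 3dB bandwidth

Step 1 — Resonance: ω₀ = 1/√(LC) = 1/√(0.00203·1.53e-06) = 1.794e+04 rad/s.
Step 2 — f₀ = ω₀/(2π) = 2856 Hz.
Step 3 — Series Q: Q = ω₀L/R = 1.794e+04·0.00203/4340 = 0.008393.
Step 4 — Bandwidth: Δω = ω₀/Q = 2.138e+06 rad/s; BW = Δω/(2π) = 3.403e+05 Hz.

(a) f₀ = 2856 Hz  (b) Q = 0.008393  (c) BW = 3.403e+05 Hz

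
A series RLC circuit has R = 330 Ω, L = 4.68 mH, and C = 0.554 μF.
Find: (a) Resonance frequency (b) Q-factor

Step 1 — Resonance condition Im(Z)=0 gives ω₀ = 1/√(LC).
Step 2 — ω₀ = 1/√(0.00468·5.54e-07) = 1.964e+04 rad/s.
Step 3 — f₀ = ω₀/(2π) = 3126 Hz.
Step 4 — Series Q: Q = ω₀L/R = 1.964e+04·0.00468/330 = 0.2785.

(a) f₀ = 3126 Hz  (b) Q = 0.2785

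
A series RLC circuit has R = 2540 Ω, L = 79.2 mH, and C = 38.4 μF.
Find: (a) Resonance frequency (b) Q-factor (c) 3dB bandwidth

Step 1 — Resonance: ω₀ = 1/√(LC) = 1/√(0.0792·3.84e-05) = 573.4 rad/s.
Step 2 — f₀ = ω₀/(2π) = 91.26 Hz.
Step 3 — Series Q: Q = ω₀L/R = 573.4·0.0792/2540 = 0.01788.
Step 4 — Bandwidth: Δω = ω₀/Q = 3.207e+04 rad/s; BW = Δω/(2π) = 5104 Hz.

(a) f₀ = 91.26 Hz  (b) Q = 0.01788  (c) BW = 5104 Hz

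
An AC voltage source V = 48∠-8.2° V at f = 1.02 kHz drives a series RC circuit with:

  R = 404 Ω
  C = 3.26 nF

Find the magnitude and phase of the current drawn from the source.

Step 1 — Angular frequency: ω = 2π·f = 2π·1020 = 6409 rad/s.
Step 2 — Component impedances:
  R: Z = R = 404 Ω
  C: Z = 1/(jωC) = -j/(ω·C) = 0 - j4.786e+04 Ω
Step 3 — Series combination: Z_total = R + C = 404 - j4.786e+04 Ω = 4.786e+04∠-89.5° Ω.
Step 4 — Source phasor: V = 48∠-8.2° V = 47.51 - j6.846 V.
Step 5 — Ohm's law: I = V / Z_total = (47.51 - j6.846) / (404 - j4.786e+04) = 0.0001514 + j0.0009913 A.
Step 6 — Convert to polar: |I| = 0.001003 A, ∠I = 81.3°.

I = 0.001003∠81.3° A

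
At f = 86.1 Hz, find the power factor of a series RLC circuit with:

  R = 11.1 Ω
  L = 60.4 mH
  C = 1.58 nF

Step 1 — Angular frequency: ω = 2π·f = 2π·86.1 = 541 rad/s.
Step 2 — Component impedances:
  R: Z = R = 11.1 Ω
  L: Z = jωL = j·541·0.0604 = 0 + j32.68 Ω
  C: Z = 1/(jωC) = -j/(ω·C) = 0 - j1.17e+06 Ω
Step 3 — Series combination: Z_total = R + L + C = 11.1 - j1.17e+06 Ω = 1.17e+06∠-90.0° Ω.
Step 4 — Power factor: PF = cos(φ) = Re(Z)/|Z| = 11.1/1.1699e+06 = 9.488e-06.
Step 5 — Type: Im(Z) = -1.17e+06 ⇒ leading (phase φ = -90.0°).

PF = 9.488e-06 (leading, φ = -90.0°)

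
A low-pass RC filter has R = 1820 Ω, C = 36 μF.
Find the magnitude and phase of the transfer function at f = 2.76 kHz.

Step 1 — Angular frequency: ω = 2π·2760 = 1.734e+04 rad/s.
Step 2 — Transfer function: H(jω) = 1/(1 + jωRC).
Step 3 — Denominator: 1 + jωRC = 1 + j·1.734e+04·1820·3.6e-05 = 1 + j1136.
Step 4 — H = 7.746e-07 - j0.0008801.
Step 5 — Magnitude: |H| = 0.0008801 (-61.1 dB); phase: φ = -89.9°.

|H| = 0.0008801 (-61.1 dB), φ = -89.9°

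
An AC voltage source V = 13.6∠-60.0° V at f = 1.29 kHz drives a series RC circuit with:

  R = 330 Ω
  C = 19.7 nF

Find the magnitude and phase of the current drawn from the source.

Step 1 — Angular frequency: ω = 2π·f = 2π·1290 = 8105 rad/s.
Step 2 — Component impedances:
  R: Z = R = 330 Ω
  C: Z = 1/(jωC) = -j/(ω·C) = 0 - j6263 Ω
Step 3 — Series combination: Z_total = R + C = 330 - j6263 Ω = 6271∠-87.0° Ω.
Step 4 — Source phasor: V = 13.6∠-60.0° V = 6.8 - j11.78 V.
Step 5 — Ohm's law: I = V / Z_total = (6.8 - j11.78) / (330 - j6263) = 0.001932 + j0.000984 A.
Step 6 — Convert to polar: |I| = 0.002169 A, ∠I = 27.0°.

I = 0.002169∠27.0° A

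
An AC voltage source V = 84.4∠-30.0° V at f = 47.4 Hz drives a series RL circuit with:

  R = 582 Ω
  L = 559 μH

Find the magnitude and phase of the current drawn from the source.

Step 1 — Angular frequency: ω = 2π·f = 2π·47.4 = 297.8 rad/s.
Step 2 — Component impedances:
  R: Z = R = 582 Ω
  L: Z = jωL = j·297.8·0.000559 = 0 + j0.1665 Ω
Step 3 — Series combination: Z_total = R + L = 582 + j0.1665 Ω = 582∠0.0° Ω.
Step 4 — Source phasor: V = 84.4∠-30.0° V = 73.09 - j42.2 V.
Step 5 — Ohm's law: I = V / Z_total = (73.09 - j42.2) / (582 + j0.1665) = 0.1256 - j0.07254 A.
Step 6 — Convert to polar: |I| = 0.145 A, ∠I = -30.0°.

I = 0.145∠-30.0° A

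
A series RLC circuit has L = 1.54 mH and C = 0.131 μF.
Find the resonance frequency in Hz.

Step 1 — Resonance condition Im(Z)=0 gives ω₀ = 1/√(LC).
Step 2 — ω₀ = 1/√(0.00154·1.31e-07) = 7.041e+04 rad/s.
Step 3 — f₀ = ω₀/(2π) = 1.121e+04 Hz.

f₀ = 1.121e+04 Hz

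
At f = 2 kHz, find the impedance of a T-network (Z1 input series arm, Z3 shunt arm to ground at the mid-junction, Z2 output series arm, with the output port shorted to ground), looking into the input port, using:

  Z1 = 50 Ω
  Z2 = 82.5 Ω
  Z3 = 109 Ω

Step 1 — Angular frequency: ω = 2π·f = 2π·2000 = 1.257e+04 rad/s.
Step 2 — Component impedances:
  Z1: Z = R = 50 Ω
  Z2: Z = R = 82.5 Ω
  Z3: Z = R = 109 Ω
Step 3 — With the output port shorted to ground, the output series arm Z2 runs from the junction to ground; the shunt arm Z3 also runs from the junction to ground. They appear in parallel: Z3 || Z2 = 46.96 Ω.
Step 4 — Series with input arm Z1: Z_in = Z1 + (Z3 || Z2) = 96.96 Ω = 96.96∠0.0° Ω.

Z = 96.96 Ω = 96.96∠0.0° Ω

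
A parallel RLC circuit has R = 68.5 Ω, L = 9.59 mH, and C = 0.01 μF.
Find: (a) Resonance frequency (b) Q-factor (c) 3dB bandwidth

Step 1 — Resonance: ω₀ = 1/√(LC) = 1/√(0.00959·1e-08) = 1.021e+05 rad/s.
Step 2 — f₀ = ω₀/(2π) = 1.625e+04 Hz.
Step 3 — Parallel Q: Q = R/(ω₀L) = 68.5/(1.021e+05·0.00959) = 0.06995.
Step 4 — Bandwidth: Δω = ω₀/Q = 1.46e+06 rad/s; BW = Δω/(2π) = 2.323e+05 Hz.

(a) f₀ = 1.625e+04 Hz  (b) Q = 0.06995  (c) BW = 2.323e+05 Hz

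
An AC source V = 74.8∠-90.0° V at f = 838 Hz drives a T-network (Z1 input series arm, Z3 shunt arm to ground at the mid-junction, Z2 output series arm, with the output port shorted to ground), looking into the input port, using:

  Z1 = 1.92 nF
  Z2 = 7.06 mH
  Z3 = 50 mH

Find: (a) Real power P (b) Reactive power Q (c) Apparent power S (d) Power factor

Step 1 — Angular frequency: ω = 2π·f = 2π·838 = 5265 rad/s.
Step 2 — Component impedances:
  Z1: Z = 1/(jωC) = -j/(ω·C) = 0 - j9.892e+04 Ω
  Z2: Z = jωL = j·5265·0.00706 = 0 + j37.17 Ω
  Z3: Z = jωL = j·5265·0.05 = 0 + j263.3 Ω
Step 3 — With the output port shorted to ground, the output series arm Z2 runs from the junction to ground; the shunt arm Z3 also runs from the junction to ground. They appear in parallel: Z3 || Z2 = 0 + j32.57 Ω.
Step 4 — Series with input arm Z1: Z_in = Z1 + (Z3 || Z2) = 0 - j9.889e+04 Ω = 9.889e+04∠-90.0° Ω.
Step 5 — Source phasor: V = 74.8∠-90.0° V = 0 - j74.8 V.
Step 6 — Current: I = V / Z = 0.0007564 A = 0.0007564∠0.0° A.
Step 7 — Complex power: S = V·I* = 0 - j0.05658 VA.
Step 8 — Real power: P = Re(S) = 0 W.
Step 9 — Reactive power: Q = Im(S) = -0.05658 VAR.
Step 10 — Apparent power: |S| = 0.05658 VA.
Step 11 — Power factor: PF = P/|S| = 0 (leading).

(a) P = 0 W  (b) Q = -0.05658 VAR  (c) S = 0.05658 VA  (d) PF = 0 (leading)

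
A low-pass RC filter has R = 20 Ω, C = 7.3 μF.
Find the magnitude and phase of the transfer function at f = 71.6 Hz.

Step 1 — Angular frequency: ω = 2π·71.6 = 449.9 rad/s.
Step 2 — Transfer function: H(jω) = 1/(1 + jωRC).
Step 3 — Denominator: 1 + jωRC = 1 + j·449.9·20·7.3e-06 = 1 + j0.06568.
Step 4 — H = 0.9957 - j0.0654.
Step 5 — Magnitude: |H| = 0.9978 (-0.0 dB); phase: φ = -3.8°.

|H| = 0.9978 (-0.0 dB), φ = -3.8°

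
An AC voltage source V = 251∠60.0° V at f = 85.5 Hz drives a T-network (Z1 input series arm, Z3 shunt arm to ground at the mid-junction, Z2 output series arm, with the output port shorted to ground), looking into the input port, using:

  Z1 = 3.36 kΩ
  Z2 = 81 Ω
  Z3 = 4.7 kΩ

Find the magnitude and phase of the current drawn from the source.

Step 1 — Angular frequency: ω = 2π·f = 2π·85.5 = 537.2 rad/s.
Step 2 — Component impedances:
  Z1: Z = R = 3360 Ω
  Z2: Z = R = 81 Ω
  Z3: Z = R = 4700 Ω
Step 3 — With the output port shorted to ground, the output series arm Z2 runs from the junction to ground; the shunt arm Z3 also runs from the junction to ground. They appear in parallel: Z3 || Z2 = 79.63 Ω.
Step 4 — Series with input arm Z1: Z_in = Z1 + (Z3 || Z2) = 3440 Ω = 3440∠0.0° Ω.
Step 5 — Source phasor: V = 251∠60.0° V = 125.5 + j217.4 V.
Step 6 — Ohm's law: I = V / Z_total = (125.5 + j217.4) / (3440) = 0.03649 + j0.0632 A.
Step 7 — Convert to polar: |I| = 0.07297 A, ∠I = 60.0°.

I = 0.07297∠60.0° A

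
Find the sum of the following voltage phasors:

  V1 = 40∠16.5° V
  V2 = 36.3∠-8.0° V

Step 1 — Convert each phasor to rectangular form:
  V1 = 40·(cos(16.5°) + j·sin(16.5°)) = 38.35 + j11.36 V
  V2 = 36.3·(cos(-8.0°) + j·sin(-8.0°)) = 35.95 - j5.052 V
Step 2 — Sum components: V_total = 74.3 + j6.309 V.
Step 3 — Convert to polar: |V_total| = 74.57 V, ∠V_total = 4.9°.

V_total = 74.57∠4.9° V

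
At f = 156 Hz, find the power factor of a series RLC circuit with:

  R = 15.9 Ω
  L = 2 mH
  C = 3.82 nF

Step 1 — Angular frequency: ω = 2π·f = 2π·156 = 980.2 rad/s.
Step 2 — Component impedances:
  R: Z = R = 15.9 Ω
  L: Z = jωL = j·980.2·0.002 = 0 + j1.96 Ω
  C: Z = 1/(jωC) = -j/(ω·C) = 0 - j2.671e+05 Ω
Step 3 — Series combination: Z_total = R + L + C = 15.9 - j2.671e+05 Ω = 2.671e+05∠-90.0° Ω.
Step 4 — Power factor: PF = cos(φ) = Re(Z)/|Z| = 15.9/2.671e+05 = 5.953e-05.
Step 5 — Type: Im(Z) = -2.671e+05 ⇒ leading (phase φ = -90.0°).

PF = 5.953e-05 (leading, φ = -90.0°)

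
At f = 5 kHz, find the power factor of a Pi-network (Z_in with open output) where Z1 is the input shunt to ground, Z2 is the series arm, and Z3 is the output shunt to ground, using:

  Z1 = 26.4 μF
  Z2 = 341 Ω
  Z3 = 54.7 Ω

Step 1 — Angular frequency: ω = 2π·f = 2π·5000 = 3.142e+04 rad/s.
Step 2 — Component impedances:
  Z1: Z = 1/(jωC) = -j/(ω·C) = 0 - j1.206 Ω
  Z2: Z = R = 341 Ω
  Z3: Z = R = 54.7 Ω
Step 3 — With open output, the series arm Z2 and the output shunt Z3 appear in series to ground: Z2 + Z3 = 395.7 Ω.
Step 4 — Parallel with input shunt Z1: Z_in = Z1 || (Z2 + Z3) = 0.003674 - j1.206 Ω = 1.206∠-89.8° Ω.
Step 5 — Power factor: PF = cos(φ) = Re(Z)/|Z| = 0.0036739/1.2057 = 0.003047.
Step 6 — Type: Im(Z) = -1.206 ⇒ leading (phase φ = -89.8°).

PF = 0.003047 (leading, φ = -89.8°)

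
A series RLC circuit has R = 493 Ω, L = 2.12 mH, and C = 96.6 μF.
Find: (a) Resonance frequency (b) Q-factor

Step 1 — Resonance condition Im(Z)=0 gives ω₀ = 1/√(LC).
Step 2 — ω₀ = 1/√(0.00212·9.66e-05) = 2210 rad/s.
Step 3 — f₀ = ω₀/(2π) = 351.7 Hz.
Step 4 — Series Q: Q = ω₀L/R = 2210·0.00212/493 = 0.009502.

(a) f₀ = 351.7 Hz  (b) Q = 0.009502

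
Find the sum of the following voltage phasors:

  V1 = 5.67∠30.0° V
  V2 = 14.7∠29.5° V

Step 1 — Convert each phasor to rectangular form:
  V1 = 5.67·(cos(30.0°) + j·sin(30.0°)) = 4.91 + j2.835 V
  V2 = 14.7·(cos(29.5°) + j·sin(29.5°)) = 12.79 + j7.239 V
Step 2 — Sum components: V_total = 17.7 + j10.07 V.
Step 3 — Convert to polar: |V_total| = 20.37 V, ∠V_total = 29.6°.

V_total = 20.37∠29.6° V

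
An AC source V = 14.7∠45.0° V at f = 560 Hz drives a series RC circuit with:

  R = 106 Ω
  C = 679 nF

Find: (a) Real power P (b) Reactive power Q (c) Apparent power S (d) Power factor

Step 1 — Angular frequency: ω = 2π·f = 2π·560 = 3519 rad/s.
Step 2 — Component impedances:
  R: Z = R = 106 Ω
  C: Z = 1/(jωC) = -j/(ω·C) = 0 - j418.6 Ω
Step 3 — Series combination: Z_total = R + C = 106 - j418.6 Ω = 431.8∠-75.8° Ω.
Step 4 — Source phasor: V = 14.7∠45.0° V = 10.39 + j10.39 V.
Step 5 — Current: I = V / Z = -0.01743 + j0.02925 A = 0.03405∠120.8° A.
Step 6 — Complex power: S = V·I* = 0.1229 - j0.4852 VA.
Step 7 — Real power: P = Re(S) = 0.1229 W.
Step 8 — Reactive power: Q = Im(S) = -0.4852 VAR.
Step 9 — Apparent power: |S| = 0.5005 VA.
Step 10 — Power factor: PF = P/|S| = 0.2455 (leading).

(a) P = 0.1229 W  (b) Q = -0.4852 VAR  (c) S = 0.5005 VA  (d) PF = 0.2455 (leading)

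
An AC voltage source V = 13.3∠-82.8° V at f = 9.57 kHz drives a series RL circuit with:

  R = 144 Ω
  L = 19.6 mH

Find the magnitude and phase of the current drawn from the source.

Step 1 — Angular frequency: ω = 2π·f = 2π·9570 = 6.013e+04 rad/s.
Step 2 — Component impedances:
  R: Z = R = 144 Ω
  L: Z = jωL = j·6.013e+04·0.0196 = 0 + j1179 Ω
Step 3 — Series combination: Z_total = R + L = 144 + j1179 Ω = 1187∠83.0° Ω.
Step 4 — Source phasor: V = 13.3∠-82.8° V = 1.667 - j13.2 V.
Step 5 — Ohm's law: I = V / Z_total = (1.667 - j13.2) / (144 + j1179) = -0.01086 - j0.002741 A.
Step 6 — Convert to polar: |I| = 0.0112 A, ∠I = -165.8°.

I = 0.0112∠-165.8° A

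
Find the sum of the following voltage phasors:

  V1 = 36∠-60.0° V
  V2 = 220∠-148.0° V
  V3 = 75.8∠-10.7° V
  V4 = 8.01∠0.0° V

Step 1 — Convert each phasor to rectangular form:
  V1 = 36·(cos(-60.0°) + j·sin(-60.0°)) = 18 - j31.18 V
  V2 = 220·(cos(-148.0°) + j·sin(-148.0°)) = -186.6 - j116.6 V
  V3 = 75.8·(cos(-10.7°) + j·sin(-10.7°)) = 74.48 - j14.07 V
  V4 = 8.01·(cos(0.0°) + j·sin(0.0°)) = 8.01 V
Step 2 — Sum components: V_total = -86.08 - j161.8 V.
Step 3 — Convert to polar: |V_total| = 183.3 V, ∠V_total = -118.0°.

V_total = 183.3∠-118.0° V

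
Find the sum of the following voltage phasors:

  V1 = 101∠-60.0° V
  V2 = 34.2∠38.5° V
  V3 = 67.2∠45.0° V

Step 1 — Convert each phasor to rectangular form:
  V1 = 101·(cos(-60.0°) + j·sin(-60.0°)) = 50.5 - j87.47 V
  V2 = 34.2·(cos(38.5°) + j·sin(38.5°)) = 26.77 + j21.29 V
  V3 = 67.2·(cos(45.0°) + j·sin(45.0°)) = 47.52 + j47.52 V
Step 2 — Sum components: V_total = 124.8 - j18.66 V.
Step 3 — Convert to polar: |V_total| = 126.2 V, ∠V_total = -8.5°.

V_total = 126.2∠-8.5° V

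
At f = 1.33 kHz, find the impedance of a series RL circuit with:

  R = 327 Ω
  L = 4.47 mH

Step 1 — Angular frequency: ω = 2π·f = 2π·1330 = 8357 rad/s.
Step 2 — Component impedances:
  R: Z = R = 327 Ω
  L: Z = jωL = j·8357·0.00447 = 0 + j37.35 Ω
Step 3 — Series combination: Z_total = R + L = 327 + j37.35 Ω = 329.1∠6.5° Ω.

Z = 327 + j37.35 Ω = 329.1∠6.5° Ω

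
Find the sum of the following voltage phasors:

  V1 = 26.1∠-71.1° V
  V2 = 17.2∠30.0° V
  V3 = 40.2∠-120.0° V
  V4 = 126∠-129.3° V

Step 1 — Convert each phasor to rectangular form:
  V1 = 26.1·(cos(-71.1°) + j·sin(-71.1°)) = 8.454 - j24.69 V
  V2 = 17.2·(cos(30.0°) + j·sin(30.0°)) = 14.9 + j8.6 V
  V3 = 40.2·(cos(-120.0°) + j·sin(-120.0°)) = -20.1 - j34.81 V
  V4 = 126·(cos(-129.3°) + j·sin(-129.3°)) = -79.81 - j97.5 V
Step 2 — Sum components: V_total = -76.56 - j148.4 V.
Step 3 — Convert to polar: |V_total| = 167 V, ∠V_total = -117.3°.

V_total = 167∠-117.3° V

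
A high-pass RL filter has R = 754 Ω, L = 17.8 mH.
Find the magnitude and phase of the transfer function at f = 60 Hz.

Step 1 — Angular frequency: ω = 2π·60 = 377 rad/s.
Step 2 — Transfer function: H(jω) = jωL/(R + jωL).
Step 3 — Numerator jωL = j·6.71; denominator R + jωL = 754 + j6.71.
Step 4 — H = 7.92e-05 + j0.008899.
Step 5 — Magnitude: |H| = 0.008899 (-41.0 dB); phase: φ = 89.5°.

|H| = 0.008899 (-41.0 dB), φ = 89.5°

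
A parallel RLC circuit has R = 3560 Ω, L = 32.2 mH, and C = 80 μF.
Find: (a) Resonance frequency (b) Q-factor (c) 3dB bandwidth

Step 1 — Resonance: ω₀ = 1/√(LC) = 1/√(0.0322·8e-05) = 623.1 rad/s.
Step 2 — f₀ = ω₀/(2π) = 99.16 Hz.
Step 3 — Parallel Q: Q = R/(ω₀L) = 3560/(623.1·0.0322) = 177.4.
Step 4 — Bandwidth: Δω = ω₀/Q = 3.511 rad/s; BW = Δω/(2π) = 0.5588 Hz.

(a) f₀ = 99.16 Hz  (b) Q = 177.4  (c) BW = 0.5588 Hz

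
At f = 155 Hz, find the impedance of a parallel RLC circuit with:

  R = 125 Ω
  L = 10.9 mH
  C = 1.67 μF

Step 1 — Angular frequency: ω = 2π·f = 2π·155 = 973.9 rad/s.
Step 2 — Component impedances:
  R: Z = R = 125 Ω
  L: Z = jωL = j·973.9·0.0109 = 0 + j10.62 Ω
  C: Z = 1/(jωC) = -j/(ω·C) = 0 - j614.9 Ω
Step 3 — Parallel combination: 1/Z_total = 1/R + 1/L + 1/C; Z_total = 0.9265 + j10.72 Ω = 10.76∠85.1° Ω.

Z = 0.9265 + j10.72 Ω = 10.76∠85.1° Ω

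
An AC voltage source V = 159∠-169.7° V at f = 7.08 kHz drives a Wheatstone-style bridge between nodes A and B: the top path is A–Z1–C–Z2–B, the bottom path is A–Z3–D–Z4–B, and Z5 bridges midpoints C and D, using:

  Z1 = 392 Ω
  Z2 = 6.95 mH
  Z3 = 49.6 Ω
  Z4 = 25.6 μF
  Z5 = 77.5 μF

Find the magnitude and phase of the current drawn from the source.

Step 1 — Angular frequency: ω = 2π·f = 2π·7080 = 4.448e+04 rad/s.
Step 2 — Component impedances:
  Z1: Z = R = 392 Ω
  Z2: Z = jωL = j·4.448e+04·0.00695 = 0 + j309.2 Ω
  Z3: Z = R = 49.6 Ω
  Z4: Z = 1/(jωC) = -j/(ω·C) = 0 - j0.8781 Ω
  Z5: Z = 1/(jωC) = -j/(ω·C) = 0 - j0.2901 Ω
Step 3 — Bridge requires nodal analysis (the Z5 bridge couples midpoints C and D, so the two paths cannot be reduced to a simple series/parallel combination). Setting node B to ground and injecting 1 A at node A, the 3-node admittance system at A, C, D solves to V_A = Z_AB = 44.03 - j0.8845 Ω = 44.04∠-1.2° Ω.
Step 4 — Source phasor: V = 159∠-169.7° V = -156.4 - j28.43 V.
Step 5 — Ohm's law: I = V / Z_total = (-156.4 - j28.43) / (44.03 - j0.8845) = -3.539 - j0.7168 A.
Step 6 — Convert to polar: |I| = 3.611 A, ∠I = -168.5°.

I = 3.611∠-168.5° A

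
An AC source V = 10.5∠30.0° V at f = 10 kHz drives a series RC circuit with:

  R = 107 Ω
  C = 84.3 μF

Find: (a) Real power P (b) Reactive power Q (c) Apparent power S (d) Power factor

Step 1 — Angular frequency: ω = 2π·f = 2π·1e+04 = 6.283e+04 rad/s.
Step 2 — Component impedances:
  R: Z = R = 107 Ω
  C: Z = 1/(jωC) = -j/(ω·C) = 0 - j0.1888 Ω
Step 3 — Series combination: Z_total = R + C = 107 - j0.1888 Ω = 107∠-0.1° Ω.
Step 4 — Source phasor: V = 10.5∠30.0° V = 9.093 + j5.25 V.
Step 5 — Current: I = V / Z = 0.0849 + j0.04922 A = 0.09813∠30.1° A.
Step 6 — Complex power: S = V·I* = 1.03 - j0.001818 VA.
Step 7 — Real power: P = Re(S) = 1.03 W.
Step 8 — Reactive power: Q = Im(S) = -0.001818 VAR.
Step 9 — Apparent power: |S| = 1.03 VA.
Step 10 — Power factor: PF = P/|S| = 1 (leading).

(a) P = 1.03 W  (b) Q = -0.001818 VAR  (c) S = 1.03 VA  (d) PF = 1 (leading)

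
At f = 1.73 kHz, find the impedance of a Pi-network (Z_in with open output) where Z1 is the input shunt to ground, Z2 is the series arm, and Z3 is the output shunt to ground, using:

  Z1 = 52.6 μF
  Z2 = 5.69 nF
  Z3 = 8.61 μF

Step 1 — Angular frequency: ω = 2π·f = 2π·1730 = 1.087e+04 rad/s.
Step 2 — Component impedances:
  Z1: Z = 1/(jωC) = -j/(ω·C) = 0 - j1.749 Ω
  Z2: Z = 1/(jωC) = -j/(ω·C) = 0 - j1.617e+04 Ω
  Z3: Z = 1/(jωC) = -j/(ω·C) = 0 - j10.68 Ω
Step 3 — With open output, the series arm Z2 and the output shunt Z3 appear in series to ground: Z2 + Z3 = 0 - j1.618e+04 Ω.
Step 4 — Parallel with input shunt Z1: Z_in = Z1 || (Z2 + Z3) = 0 - j1.749 Ω = 1.749∠-90.0° Ω.

Z = 0 - j1.749 Ω = 1.749∠-90.0° Ω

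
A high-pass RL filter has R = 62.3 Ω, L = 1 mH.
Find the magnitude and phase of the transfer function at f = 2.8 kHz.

Step 1 — Angular frequency: ω = 2π·2800 = 1.759e+04 rad/s.
Step 2 — Transfer function: H(jω) = jωL/(R + jωL).
Step 3 — Numerator jωL = j·17.59; denominator R + jωL = 62.3 + j17.59.
Step 4 — H = 0.07385 + j0.2615.
Step 5 — Magnitude: |H| = 0.2718 (-11.3 dB); phase: φ = 74.2°.

|H| = 0.2718 (-11.3 dB), φ = 74.2°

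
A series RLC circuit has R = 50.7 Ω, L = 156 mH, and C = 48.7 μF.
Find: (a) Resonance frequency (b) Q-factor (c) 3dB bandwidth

Step 1 — Resonance condition Im(Z)=0 gives ω₀ = 1/√(LC).
Step 2 — ω₀ = 1/√(0.156·4.87e-05) = 362.8 rad/s.
Step 3 — f₀ = ω₀/(2π) = 57.74 Hz.
Step 4 — Series Q: Q = ω₀L/R = 362.8·0.156/50.7 = 1.116.
Step 5 — 3dB bandwidth: Δω = ω₀/Q = 325 rad/s; BW = Δω/(2π) = 51.73 Hz.

(a) f₀ = 57.74 Hz  (b) Q = 1.116  (c) BW = 51.73 Hz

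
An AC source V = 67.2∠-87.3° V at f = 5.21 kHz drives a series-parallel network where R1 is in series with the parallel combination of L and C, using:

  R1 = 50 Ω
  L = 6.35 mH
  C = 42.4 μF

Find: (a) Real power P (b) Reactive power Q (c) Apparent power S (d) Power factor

Step 1 — Angular frequency: ω = 2π·f = 2π·5210 = 3.274e+04 rad/s.
Step 2 — Component impedances:
  R1: Z = R = 50 Ω
  L: Z = jωL = j·3.274e+04·0.00635 = 0 + j207.9 Ω
  C: Z = 1/(jωC) = -j/(ω·C) = 0 - j0.7205 Ω
Step 3 — Parallel branch: L || C = 1/(1/L + 1/C) = 0 - j0.723 Ω.
Step 4 — Series with R1: Z_total = R1 + (L || C) = 50 - j0.723 Ω = 50.01∠-0.8° Ω.
Step 5 — Source phasor: V = 67.2∠-87.3° V = 3.166 - j67.13 V.
Step 6 — Current: I = V / Z = 0.08271 - j1.341 A = 1.344∠-86.5° A.
Step 7 — Complex power: S = V·I* = 90.3 - j1.306 VA.
Step 8 — Real power: P = Re(S) = 90.3 W.
Step 9 — Reactive power: Q = Im(S) = -1.306 VAR.
Step 10 — Apparent power: |S| = 90.31 VA.
Step 11 — Power factor: PF = P/|S| = 0.9999 (leading).

(a) P = 90.3 W  (b) Q = -1.306 VAR  (c) S = 90.31 VA  (d) PF = 0.9999 (leading)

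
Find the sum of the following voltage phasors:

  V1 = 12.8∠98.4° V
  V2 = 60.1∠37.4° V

Step 1 — Convert each phasor to rectangular form:
  V1 = 12.8·(cos(98.4°) + j·sin(98.4°)) = -1.87 + j12.66 V
  V2 = 60.1·(cos(37.4°) + j·sin(37.4°)) = 47.74 + j36.5 V
Step 2 — Sum components: V_total = 45.87 + j49.17 V.
Step 3 — Convert to polar: |V_total| = 67.24 V, ∠V_total = 47.0°.

V_total = 67.24∠47.0° V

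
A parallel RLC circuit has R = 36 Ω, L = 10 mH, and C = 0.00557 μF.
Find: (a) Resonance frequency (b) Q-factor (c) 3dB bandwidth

Step 1 — Resonance: ω₀ = 1/√(LC) = 1/√(0.01·5.57e-09) = 1.34e+05 rad/s.
Step 2 — f₀ = ω₀/(2π) = 2.133e+04 Hz.
Step 3 — Parallel Q: Q = R/(ω₀L) = 36/(1.34e+05·0.01) = 0.02687.
Step 4 — Bandwidth: Δω = ω₀/Q = 4.987e+06 rad/s; BW = Δω/(2π) = 7.937e+05 Hz.

(a) f₀ = 2.133e+04 Hz  (b) Q = 0.02687  (c) BW = 7.937e+05 Hz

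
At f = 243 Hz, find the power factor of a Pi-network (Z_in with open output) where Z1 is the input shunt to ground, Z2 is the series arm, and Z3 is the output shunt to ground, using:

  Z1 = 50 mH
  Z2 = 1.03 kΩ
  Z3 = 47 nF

Step 1 — Angular frequency: ω = 2π·f = 2π·243 = 1527 rad/s.
Step 2 — Component impedances:
  Z1: Z = jωL = j·1527·0.05 = 0 + j76.34 Ω
  Z2: Z = R = 1030 Ω
  Z3: Z = 1/(jωC) = -j/(ω·C) = 0 - j1.394e+04 Ω
Step 3 — With open output, the series arm Z2 and the output shunt Z3 appear in series to ground: Z2 + Z3 = 1030 - j1.394e+04 Ω.
Step 4 — Parallel with input shunt Z1: Z_in = Z1 || (Z2 + Z3) = 0.03108 + j76.76 Ω = 76.76∠90.0° Ω.
Step 5 — Power factor: PF = cos(φ) = Re(Z)/|Z| = 0.03108/76.76 = 0.0004049.
Step 6 — Type: Im(Z) = 76.76 ⇒ lagging (phase φ = 90.0°).

PF = 0.0004049 (lagging, φ = 90.0°)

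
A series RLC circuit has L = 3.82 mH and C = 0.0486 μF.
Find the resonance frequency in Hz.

Step 1 — Resonance condition Im(Z)=0 gives ω₀ = 1/√(LC).
Step 2 — ω₀ = 1/√(0.00382·4.86e-08) = 7.339e+04 rad/s.
Step 3 — f₀ = ω₀/(2π) = 1.168e+04 Hz.

f₀ = 1.168e+04 Hz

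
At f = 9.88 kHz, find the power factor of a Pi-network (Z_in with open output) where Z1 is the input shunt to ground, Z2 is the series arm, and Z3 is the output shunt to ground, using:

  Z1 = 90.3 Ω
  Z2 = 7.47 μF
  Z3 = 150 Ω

Step 1 — Angular frequency: ω = 2π·f = 2π·9880 = 6.208e+04 rad/s.
Step 2 — Component impedances:
  Z1: Z = R = 90.3 Ω
  Z2: Z = 1/(jωC) = -j/(ω·C) = 0 - j2.156 Ω
  Z3: Z = R = 150 Ω
Step 3 — With open output, the series arm Z2 and the output shunt Z3 appear in series to ground: Z2 + Z3 = 150 - j2.156 Ω.
Step 4 — Parallel with input shunt Z1: Z_in = Z1 || (Z2 + Z3) = 56.37 - j0.3045 Ω = 56.37∠-0.3° Ω.
Step 5 — Power factor: PF = cos(φ) = Re(Z)/|Z| = 56.37/56.37 = 1.
Step 6 — Type: Im(Z) = -0.3045 ⇒ leading (phase φ = -0.3°).

PF = 1 (leading, φ = -0.3°)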